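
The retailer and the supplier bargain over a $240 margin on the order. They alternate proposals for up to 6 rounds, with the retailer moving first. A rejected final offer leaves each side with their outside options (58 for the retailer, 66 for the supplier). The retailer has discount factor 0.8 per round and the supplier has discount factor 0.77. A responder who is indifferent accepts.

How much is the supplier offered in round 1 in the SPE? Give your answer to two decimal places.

112.90

Solve by backward induction from round 6.
Round 6 (the supplier proposes): the retailer gets 58 if talks fail, so the supplier offers 58 and keeps 182.
Round 5 (the retailer proposes): the supplier can get 182 next round, worth 0.77 × 182 = 140.14 now. The retailer offers 140.14 and keeps 240 − 140.14 = 99.86.
Round 4 (the supplier proposes): the retailer can get 99.86 next round, worth 0.8 × 99.86 = 79.888 now, so the supplier offers 79.888, keeping 160.112.
Round 3 (the retailer proposes): the supplier can get 160.112 next round, worth 0.77 × 160.112 = 123.28624 now. The retailer offers 123.28624 and keeps 240 − 123.28624 = 116.71376.
Round 2 (the supplier proposes): the retailer can get 116.71376 next round, worth 0.8 × 116.71376 = 93.371008 now. The supplier offers 93.371008 and keeps 240 − 93.371008 = 146.628992.
Round 1 (the retailer proposes): the supplier can get 146.628992 next round, worth 0.77 × 146.628992 = 112.90432384 now, so the retailer offers 112.90432384, keeping 127.09567616.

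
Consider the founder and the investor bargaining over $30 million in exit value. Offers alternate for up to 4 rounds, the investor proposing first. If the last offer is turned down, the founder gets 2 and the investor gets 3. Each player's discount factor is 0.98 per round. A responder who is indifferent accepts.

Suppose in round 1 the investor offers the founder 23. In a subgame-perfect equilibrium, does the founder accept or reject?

Round 4 (the founder proposes): the investor gets 3 if talks fail, so the founder offers 3 and keeps 27.
Round 3 (the investor proposes): the founder can get 27 next round, worth 0.98 × 27 = 26.46 now, so the investor offers 26.46, keeping 3.54.
Round 2 (the founder proposes): the investor can get 3.54 next round, worth 0.98 × 3.54 = 3.4692 now; the founder offers that and keeps 26.5308.
So by rejecting in round 1, the founder gets 26.5308 next round, worth 0.98 × 26.5308 = 26.000184 now.
Offer 23 < 26.000184, so the founder rejects.

Reject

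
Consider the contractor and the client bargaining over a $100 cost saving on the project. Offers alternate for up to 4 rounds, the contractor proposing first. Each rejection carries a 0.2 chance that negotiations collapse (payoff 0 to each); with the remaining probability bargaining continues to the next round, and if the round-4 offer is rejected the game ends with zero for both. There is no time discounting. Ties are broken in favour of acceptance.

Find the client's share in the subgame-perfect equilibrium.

Round 4 (the client proposes): the contractor will accept anything ≥ 0, so the client offers 0 and keeps 100.
Round 3 (the contractor proposes): rejecting gives the client an expected 0.8 × 100 = 80, so the contractor offers 80, keeping 20.
Round 2 (the client proposes): rejecting gives the contractor an expected 0.8 × 20 = 16, so the client offers 16, keeping 84.
Round 1 (the contractor proposes): rejecting gives the client an expected 0.8 × 84 = 67.2; the contractor offers that and keeps 32.8.

67.2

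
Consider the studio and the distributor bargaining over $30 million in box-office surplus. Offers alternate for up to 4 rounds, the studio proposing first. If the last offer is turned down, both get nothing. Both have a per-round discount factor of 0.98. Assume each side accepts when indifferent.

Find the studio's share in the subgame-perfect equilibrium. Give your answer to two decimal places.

Work backward from the last round.
Round 4 (the distributor proposes): the studio will accept anything ≥ 0, so the distributor offers 0 and keeps 30.
Round 3 (the studio proposes): the distributor can get 30 next round, worth 0.98 × 30 = 29.4 now, so the studio offers 29.4, keeping 0.6.
Round 2 (the distributor proposes): the studio can get 0.6 next round, worth 0.98 × 0.6 = 0.588 now, so the distributor offers 0.588, keeping 29.412.
Round 1 (the studio proposes): the distributor can get 29.412 next round, worth 0.98 × 29.412 = 28.82376 now, so the studio offers 28.82376, keeping 1.17624.

1.18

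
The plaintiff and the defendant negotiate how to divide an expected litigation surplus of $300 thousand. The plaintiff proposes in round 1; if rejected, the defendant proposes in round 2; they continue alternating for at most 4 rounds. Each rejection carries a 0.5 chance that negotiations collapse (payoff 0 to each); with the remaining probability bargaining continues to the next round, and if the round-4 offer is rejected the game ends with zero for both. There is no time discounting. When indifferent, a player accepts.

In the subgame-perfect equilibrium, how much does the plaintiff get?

187.5

Round 4 (the defendant proposes): the plaintiff will accept anything ≥ 0, so the defendant offers 0 and keeps 300.
Round 3 (the plaintiff proposes): rejecting gives the defendant an expected 0.5 × 300 = 150; the plaintiff offers that and keeps 150.
Round 2 (the defendant proposes): rejecting gives the plaintiff an expected 0.5 × 150 = 75; the defendant offers that and keeps 225.
Round 1 (the plaintiff proposes): rejecting gives the defendant an expected 0.5 × 225 = 112.5; the plaintiff offers that and keeps 187.5.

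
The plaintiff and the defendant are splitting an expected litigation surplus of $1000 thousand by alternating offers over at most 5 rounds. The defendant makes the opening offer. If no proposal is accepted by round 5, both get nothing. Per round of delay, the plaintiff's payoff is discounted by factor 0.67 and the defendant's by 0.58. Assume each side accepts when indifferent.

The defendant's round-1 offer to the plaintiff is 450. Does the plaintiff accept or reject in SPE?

Accept

Work out the plaintiff's continuation value if the offer is rejected.
Round 5 (the defendant proposes): the plaintiff will accept anything ≥ 0, so the defendant offers 0 and keeps 1000.
Round 4 (the plaintiff proposes): the defendant can get 1000 next round, worth 0.58 × 1000 = 580 now, so the plaintiff offers 580, keeping 420.
Round 3 (the defendant proposes): the plaintiff can get 420 next round, worth 0.67 × 420 = 281.4 now, so the defendant offers 281.4, keeping 718.6.
Round 2 (the plaintiff proposes): the defendant can get 718.6 next round, worth 0.58 × 718.6 = 416.788 now. The plaintiff offers 416.788 and keeps 1000 − 416.788 = 583.212.
So by rejecting in round 1, the plaintiff gets 583.212 next round, worth 0.67 × 583.212 = 390.75204 now.
Offer 450 ≥ 390.75204, so the plaintiff accepts.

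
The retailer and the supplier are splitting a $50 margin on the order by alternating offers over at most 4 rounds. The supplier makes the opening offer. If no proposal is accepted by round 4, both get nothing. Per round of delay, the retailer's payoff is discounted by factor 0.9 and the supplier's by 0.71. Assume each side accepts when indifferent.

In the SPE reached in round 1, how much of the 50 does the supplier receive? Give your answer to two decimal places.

8.20

By backward induction:
Round 4 (the retailer proposes): rejection yields 0 for the supplier; the retailer offers 0 and keeps 50.
Round 3 (the supplier proposes): the retailer can get 50 next round, worth 0.9 × 50 = 45 now. The supplier offers 45 and keeps 50 − 45 = 5.
Round 2 (the retailer proposes): the supplier can get 5 next round, worth 0.71 × 5 = 3.55 now. The retailer offers 3.55 and keeps 50 − 3.55 = 46.45.
Round 1 (the supplier proposes): the retailer can get 46.45 next round, worth 0.9 × 46.45 = 41.805 now. The supplier offers 41.805 and keeps 50 − 41.805 = 8.195.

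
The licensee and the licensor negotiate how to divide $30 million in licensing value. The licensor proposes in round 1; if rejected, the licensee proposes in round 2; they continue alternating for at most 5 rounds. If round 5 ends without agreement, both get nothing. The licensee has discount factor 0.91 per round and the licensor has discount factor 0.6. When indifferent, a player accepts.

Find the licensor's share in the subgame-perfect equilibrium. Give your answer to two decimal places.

Round 5 (the licensor proposes): the licensee will accept anything ≥ 0, so the licensor offers 0 and keeps 30.
Round 4 (the licensee proposes): the licensor can get 30 next round, worth 0.6 × 30 = 18 now, so the licensee offers 18, keeping 12.
Round 3 (the licensor proposes): the licensee can get 12 next round, worth 0.91 × 12 = 10.92 now; the licensor offers that and keeps 19.08.
Round 2 (the licensee proposes): the licensor can get 19.08 next round, worth 0.6 × 19.08 = 11.448 now. The licensee offers 11.448 and keeps 30 − 11.448 = 18.552.
Round 1 (the licensor proposes): the licensee can get 18.552 next round, worth 0.91 × 18.552 = 16.88232 now; the licensor offers that and keeps 13.11768.

13.12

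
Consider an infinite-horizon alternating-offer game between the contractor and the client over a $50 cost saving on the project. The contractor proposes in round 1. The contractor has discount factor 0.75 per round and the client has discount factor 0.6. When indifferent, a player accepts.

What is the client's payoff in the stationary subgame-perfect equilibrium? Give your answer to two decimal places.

When the contractor proposes, the client accepts any offer worth at least 0.6 times what the client would get by proposing next round; and vice versa.
This gives x = 50 − 0.6y and y = 50 − 0.75x, where x and y are each side's share when it proposes.
Hence (1 − 0.6·0.75)x = 50(1 − 0.6), i.e. 0.55·x = 20.
x ≈ 36.3636; the client's share is 50 − x ≈ 13.6364.

13.64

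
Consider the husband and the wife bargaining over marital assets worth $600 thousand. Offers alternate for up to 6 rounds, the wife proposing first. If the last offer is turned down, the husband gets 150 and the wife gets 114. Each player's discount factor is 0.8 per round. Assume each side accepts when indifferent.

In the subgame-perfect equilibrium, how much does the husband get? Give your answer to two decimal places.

Round 6 (the husband proposes): the wife gets 114 if talks fail, so the husband offers 114 and keeps 486.
Round 5 (the wife proposes): the husband can get 486 next round, worth 0.8 × 486 = 388.8 now; the wife offers that and keeps 211.2.
Round 4 (the husband proposes): the wife can get 211.2 next round, worth 0.8 × 211.2 = 168.96 now; the husband offers that and keeps 431.04.
Round 3 (the wife proposes): the husband can get 431.04 next round, worth 0.8 × 431.04 = 344.832 now; the wife offers that and keeps 255.168.
Round 2 (the husband proposes): the wife can get 255.168 next round, worth 0.8 × 255.168 = 204.1344 now; the husband offers that and keeps 395.8656.
Round 1 (the wife proposes): the husband can get 395.8656 next round, worth 0.8 × 395.8656 = 316.69248 now, so the wife offers 316.69248, keeping 283.30752.

316.69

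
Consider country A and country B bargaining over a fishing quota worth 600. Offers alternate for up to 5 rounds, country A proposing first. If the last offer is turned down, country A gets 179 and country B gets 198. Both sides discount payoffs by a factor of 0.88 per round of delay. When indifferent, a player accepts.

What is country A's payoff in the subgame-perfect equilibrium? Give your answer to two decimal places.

Round 5 (country A proposes): country B gets 198 if talks fail, so country A offers 198 and keeps 402.
Round 4 (country B proposes): country A can get 402 next round, worth 0.88 × 402 = 353.76 now; country B offers that and keeps 246.24.
Round 3 (country A proposes): country B can get 246.24 next round, worth 0.88 × 246.24 = 216.6912 now. Country A offers 216.6912 and keeps 600 − 216.6912 = 383.3088.
Round 2 (country B proposes): country A can get 383.3088 next round, worth 0.88 × 383.3088 = 337.311744 now. Country B offers 337.311744 and keeps 600 − 337.311744 = 262.688256.
Round 1 (country A proposes): country B can get 262.688256 next round, worth 0.88 × 262.688256 = 231.16566528 now; country A offers that and keeps 368.83433472.

368.83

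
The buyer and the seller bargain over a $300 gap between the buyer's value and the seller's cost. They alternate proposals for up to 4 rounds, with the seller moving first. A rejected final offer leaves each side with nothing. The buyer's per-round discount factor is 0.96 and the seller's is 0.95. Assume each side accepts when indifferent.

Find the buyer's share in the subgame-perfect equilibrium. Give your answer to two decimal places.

277.06

Solve by backward induction from round 4.
Round 4 (the buyer proposes): the seller will accept anything ≥ 0, so the buyer offers 0 and keeps 300.
Round 3 (the seller proposes): the buyer can get 300 next round, worth 0.96 × 300 = 288 now. The seller offers 288 and keeps 300 − 288 = 12.
Round 2 (the buyer proposes): the seller can get 12 next round, worth 0.95 × 12 = 11.4 now. The buyer offers 11.4 and keeps 300 − 11.4 = 288.6.
Round 1 (the seller proposes): the buyer can get 288.6 next round, worth 0.96 × 288.6 = 277.056 now. The seller offers 277.056 and keeps 300 − 277.056 = 22.944.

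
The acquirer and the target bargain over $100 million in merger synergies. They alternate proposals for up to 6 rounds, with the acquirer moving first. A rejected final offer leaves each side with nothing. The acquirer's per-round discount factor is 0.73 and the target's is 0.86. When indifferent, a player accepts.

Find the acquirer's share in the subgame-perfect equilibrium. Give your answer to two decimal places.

28.31

By backward induction:
Round 6 (the target proposes): rejection yields 0 for the acquirer; the target offers 0 and keeps 100.
Round 5 (the acquirer proposes): the target can get 100 next round, worth 0.86 × 100 = 86 now, so the acquirer offers 86, keeping 14.
Round 4 (the target proposes): the acquirer can get 14 next round, worth 0.73 × 14 = 10.22 now. The target offers 10.22 and keeps 100 − 10.22 = 89.78.
Round 3 (the acquirer proposes): the target can get 89.78 next round, worth 0.86 × 89.78 = 77.2108 now; the acquirer offers that and keeps 22.7892.
Round 2 (the target proposes): the acquirer can get 22.7892 next round, worth 0.73 × 22.7892 = 16.636116 now, so the target offers 16.636116, keeping 83.363884.
Round 1 (the acquirer proposes): the target can get 83.363884 next round, worth 0.86 × 83.363884 = 71.69294024 now, so the acquirer offers 71.69294024, keeping 28.30705976.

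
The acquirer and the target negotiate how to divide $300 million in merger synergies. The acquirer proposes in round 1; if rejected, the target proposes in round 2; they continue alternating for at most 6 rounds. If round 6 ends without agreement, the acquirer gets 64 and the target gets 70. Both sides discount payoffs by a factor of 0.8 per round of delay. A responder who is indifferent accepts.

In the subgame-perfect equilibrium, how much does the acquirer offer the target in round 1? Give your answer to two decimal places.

156.05

Solve by backward induction from round 6.
Round 6 (the target proposes): the acquirer gets 64 if talks fail, so the target offers 64 and keeps 236.
Round 5 (the acquirer proposes): the target can get 236 next round, worth 0.8 × 236 = 188.8 now. The acquirer offers 188.8 and keeps 300 − 188.8 = 111.2.
Round 4 (the target proposes): the acquirer can get 111.2 next round, worth 0.8 × 111.2 = 88.96 now, so the target offers 88.96, keeping 211.04.
Round 3 (the acquirer proposes): the target can get 211.04 next round, worth 0.8 × 211.04 = 168.832 now. The acquirer offers 168.832 and keeps 300 − 168.832 = 131.168.
Round 2 (the target proposes): the acquirer can get 131.168 next round, worth 0.8 × 131.168 = 104.9344 now; the target offers that and keeps 195.0656.
Round 1 (the acquirer proposes): the target can get 195.0656 next round, worth 0.8 × 195.0656 = 156.05248 now, so the acquirer offers 156.05248, keeping 143.94752.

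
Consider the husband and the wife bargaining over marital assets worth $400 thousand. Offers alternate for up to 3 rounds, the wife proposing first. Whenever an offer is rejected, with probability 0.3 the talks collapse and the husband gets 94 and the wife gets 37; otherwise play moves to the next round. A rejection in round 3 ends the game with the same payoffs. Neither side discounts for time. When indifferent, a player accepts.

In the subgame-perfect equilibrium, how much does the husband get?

150.49

Round 3 (the wife proposes): the husband gets 94 if talks fail, so the wife offers 94 and keeps 306.
Round 2 (the husband proposes): rejecting gives the wife an expected 0.7 × 306 + 0.3 × 37 = 225.3. The husband offers 225.3 and keeps 400 − 225.3 = 174.7.
Round 1 (the wife proposes): rejecting gives the husband an expected 0.7 × 174.7 + 0.3 × 94 = 150.49. The wife offers 150.49 and keeps 400 − 150.49 = 249.51.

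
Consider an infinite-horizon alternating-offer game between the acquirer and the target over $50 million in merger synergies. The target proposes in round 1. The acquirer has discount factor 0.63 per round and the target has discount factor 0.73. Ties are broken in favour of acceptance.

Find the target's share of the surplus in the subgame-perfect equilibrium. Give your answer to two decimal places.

In a stationary SPE each proposer offers the other exactly their discounted continuation value.
If the target keeps x when proposing and the acquirer keeps y when proposing, then x = 50 − 0.63y and y = 50 − 0.73x.
Solving: x = 50(1 − 0.63) / (1 − 0.73·0.63) = 18.5 / 0.5401 ≈ 34.2529.
The acquirer gets 50 − 34.2529 ≈ 15.7471.

34.25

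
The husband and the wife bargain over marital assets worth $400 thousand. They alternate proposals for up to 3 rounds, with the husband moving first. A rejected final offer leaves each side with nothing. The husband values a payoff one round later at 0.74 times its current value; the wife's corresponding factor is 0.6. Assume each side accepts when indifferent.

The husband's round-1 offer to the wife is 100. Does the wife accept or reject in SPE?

Accept

Round 3 (the husband proposes): the wife will accept anything ≥ 0, so the husband offers 0 and keeps 400.
Round 2 (the wife proposes): the husband can get 400 next round, worth 0.74 × 400 = 296 now, so the wife offers 296, keeping 104.
So by rejecting in round 1, the wife gets 104 next round, worth 0.6 × 104 = 62.4 now.
Offer 100 ≥ 62.4, so the wife accepts.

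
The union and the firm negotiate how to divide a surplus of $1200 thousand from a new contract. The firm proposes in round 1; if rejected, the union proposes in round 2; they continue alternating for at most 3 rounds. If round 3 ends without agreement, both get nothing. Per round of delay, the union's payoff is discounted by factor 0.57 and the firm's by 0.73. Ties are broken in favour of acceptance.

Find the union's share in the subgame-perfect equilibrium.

Round 3 (the firm proposes): the union will accept anything ≥ 0, so the firm offers 0 and keeps 1200.
Round 2 (the union proposes): the firm can get 1200 next round, worth 0.73 × 1200 = 876 now. The union offers 876 and keeps 1200 − 876 = 324.
Round 1 (the firm proposes): the union can get 324 next round, worth 0.57 × 324 = 184.68 now. The firm offers 184.68 and keeps 1200 − 184.68 = 1015.32.

184.68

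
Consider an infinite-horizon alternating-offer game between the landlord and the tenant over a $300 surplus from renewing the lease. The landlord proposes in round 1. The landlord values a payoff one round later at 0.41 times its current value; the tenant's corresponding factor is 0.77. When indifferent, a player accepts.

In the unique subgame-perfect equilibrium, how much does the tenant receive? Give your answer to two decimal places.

199.17

When the landlord proposes, the tenant accepts any offer worth at least 0.77 times what the tenant would get by proposing next round; and vice versa.
This gives x = 300 − 0.77y and y = 300 − 0.41x, where x and y are each side's share when it proposes.
Hence (1 − 0.77·0.41)x = 300(1 − 0.77), i.e. 0.6843·x = 69.
x ≈ 100.8330; the tenant's share is 300 − x ≈ 199.1670.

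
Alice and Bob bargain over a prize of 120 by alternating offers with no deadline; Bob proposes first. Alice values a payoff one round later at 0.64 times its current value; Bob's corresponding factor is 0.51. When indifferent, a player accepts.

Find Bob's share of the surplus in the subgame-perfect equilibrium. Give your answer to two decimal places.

64.13

When Bob proposes, Alice accepts any offer worth at least 0.64 times what Alice would get by proposing next round; and vice versa.
This gives x = 120 − 0.64y and y = 120 − 0.51x, where x and y are each side's share when it proposes.
Hence (1 − 0.64·0.51)x = 120(1 − 0.64), i.e. 0.6736·x = 43.2.
x ≈ 64.1330; Alice's share is 120 − x ≈ 55.8670.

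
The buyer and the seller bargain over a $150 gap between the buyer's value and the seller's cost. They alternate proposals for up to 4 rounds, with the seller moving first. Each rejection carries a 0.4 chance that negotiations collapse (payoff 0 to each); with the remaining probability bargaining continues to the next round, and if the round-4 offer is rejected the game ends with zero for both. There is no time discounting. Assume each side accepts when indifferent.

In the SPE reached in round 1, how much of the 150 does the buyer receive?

Round 4 (the buyer proposes): rejection yields 0 for the seller; the buyer offers 0 and keeps 150.
Round 3 (the seller proposes): rejecting gives the buyer an expected 0.6 × 150 = 90. The seller offers 90 and keeps 150 − 90 = 60.
Round 2 (the buyer proposes): rejecting gives the seller an expected 0.6 × 60 = 36. The buyer offers 36 and keeps 150 − 36 = 114.
Round 1 (the seller proposes): rejecting gives the buyer an expected 0.6 × 114 = 68.4; the seller offers that and keeps 81.6.

68.4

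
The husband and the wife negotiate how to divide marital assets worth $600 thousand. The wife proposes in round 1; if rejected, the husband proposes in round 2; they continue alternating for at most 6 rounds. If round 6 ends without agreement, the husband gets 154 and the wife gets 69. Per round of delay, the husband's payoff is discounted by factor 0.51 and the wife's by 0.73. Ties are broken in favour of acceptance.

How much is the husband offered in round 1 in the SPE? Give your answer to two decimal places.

150.92

Round 6 (the husband proposes): the wife gets 69 if talks fail, so the husband offers 69 and keeps 531.
Round 5 (the wife proposes): the husband can get 531 next round, worth 0.51 × 531 = 270.81 now, so the wife offers 270.81, keeping 329.19.
Round 4 (the husband proposes): the wife can get 329.19 next round, worth 0.73 × 329.19 = 240.3087 now; the husband offers that and keeps 359.6913.
Round 3 (the wife proposes): the husband can get 359.6913 next round, worth 0.51 × 359.6913 = 183.442563 now, so the wife offers 183.442563, keeping 416.557437.
Round 2 (the husband proposes): the wife can get 416.557437 next round, worth 0.73 × 416.557437 = 304.08692901 now, so the husband offers 304.08692901, keeping 295.91307099.
Round 1 (the wife proposes): the husband can get 295.91307099 next round, worth 0.51 × 295.91307099 = 150.9156662049 now; the wife offers that and keeps 449.0843337951.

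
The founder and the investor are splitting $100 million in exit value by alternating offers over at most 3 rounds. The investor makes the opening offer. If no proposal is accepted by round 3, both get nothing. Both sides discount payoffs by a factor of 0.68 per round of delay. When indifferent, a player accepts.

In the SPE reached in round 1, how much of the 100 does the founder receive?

By backward induction:
Round 3 (the investor proposes): rejection yields 0 for the founder; the investor offers 0 and keeps 100.
Round 2 (the founder proposes): the investor can get 100 next round, worth 0.68 × 100 = 68 now. The founder offers 68 and keeps 100 − 68 = 32.
Round 1 (the investor proposes): the founder can get 32 next round, worth 0.68 × 32 = 21.76 now; the investor offers that and keeps 78.24.

21.76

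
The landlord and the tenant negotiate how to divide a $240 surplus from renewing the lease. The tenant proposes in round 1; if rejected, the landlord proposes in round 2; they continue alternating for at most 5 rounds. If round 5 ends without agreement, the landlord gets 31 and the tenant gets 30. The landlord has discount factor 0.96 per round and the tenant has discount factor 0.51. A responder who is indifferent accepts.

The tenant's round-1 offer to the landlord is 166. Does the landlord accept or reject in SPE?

Reject

Work out the landlord's continuation value if the offer is rejected.
Round 5 (the tenant proposes): the landlord gets 31 if talks fail, so the tenant offers 31 and keeps 209.
Round 4 (the landlord proposes): the tenant can get 209 next round, worth 0.51 × 209 = 106.59 now, so the landlord offers 106.59, keeping 133.41.
Round 3 (the tenant proposes): the landlord can get 133.41 next round, worth 0.96 × 133.41 = 128.0736 now; the tenant offers that and keeps 111.9264.
Round 2 (the landlord proposes): the tenant can get 111.9264 next round, worth 0.51 × 111.9264 = 57.082464 now; the landlord offers that and keeps 182.917536.
So by rejecting in round 1, the landlord gets 182.917536 next round, worth 0.96 × 182.917536 = 175.60083456 now.
Offer 166 < 175.60083456, so the landlord rejects.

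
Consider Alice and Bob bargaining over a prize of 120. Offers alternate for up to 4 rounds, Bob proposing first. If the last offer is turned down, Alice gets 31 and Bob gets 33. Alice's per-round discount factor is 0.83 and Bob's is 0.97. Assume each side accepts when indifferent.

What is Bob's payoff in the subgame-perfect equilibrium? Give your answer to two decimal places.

Round 4 (Alice proposes): Bob gets 33 if talks fail, so Alice offers 33 and keeps 87.
Round 3 (Bob proposes): Alice can get 87 next round, worth 0.83 × 87 = 72.21 now. Bob offers 72.21 and keeps 120 − 72.21 = 47.79.
Round 2 (Alice proposes): Bob can get 47.79 next round, worth 0.97 × 47.79 = 46.3563 now; Alice offers that and keeps 73.6437.
Round 1 (Bob proposes): Alice can get 73.6437 next round, worth 0.83 × 73.6437 = 61.124271 now, so Bob offers 61.124271, keeping 58.875729.

58.88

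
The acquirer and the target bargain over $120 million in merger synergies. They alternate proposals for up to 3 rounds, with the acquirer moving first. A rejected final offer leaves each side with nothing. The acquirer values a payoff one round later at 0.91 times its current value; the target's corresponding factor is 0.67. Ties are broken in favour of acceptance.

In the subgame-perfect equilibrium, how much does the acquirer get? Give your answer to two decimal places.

112.76

Round 3 (the acquirer proposes): the target will accept anything ≥ 0, so the acquirer offers 0 and keeps 120.
Round 2 (the target proposes): the acquirer can get 120 next round, worth 0.91 × 120 = 109.2 now. The target offers 109.2 and keeps 120 − 109.2 = 10.8.
Round 1 (the acquirer proposes): the target can get 10.8 next round, worth 0.67 × 10.8 = 7.236 now; the acquirer offers that and keeps 112.764.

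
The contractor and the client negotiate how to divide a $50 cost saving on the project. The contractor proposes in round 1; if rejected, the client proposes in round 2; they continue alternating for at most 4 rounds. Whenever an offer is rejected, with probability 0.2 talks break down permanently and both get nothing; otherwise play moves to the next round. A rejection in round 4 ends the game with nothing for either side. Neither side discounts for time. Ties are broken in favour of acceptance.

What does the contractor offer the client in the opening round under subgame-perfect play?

Round 4 (the client proposes): the contractor will accept anything ≥ 0, so the client offers 0 and keeps 50.
Round 3 (the contractor proposes): rejecting gives the client an expected 0.8 × 50 = 40. The contractor offers 40 and keeps 50 − 40 = 10.
Round 2 (the client proposes): rejecting gives the contractor an expected 0.8 × 10 = 8. The client offers 8 and keeps 50 − 8 = 42.
Round 1 (the contractor proposes): rejecting gives the client an expected 0.8 × 42 = 33.6, so the contractor offers 33.6, keeping 16.4.

33.6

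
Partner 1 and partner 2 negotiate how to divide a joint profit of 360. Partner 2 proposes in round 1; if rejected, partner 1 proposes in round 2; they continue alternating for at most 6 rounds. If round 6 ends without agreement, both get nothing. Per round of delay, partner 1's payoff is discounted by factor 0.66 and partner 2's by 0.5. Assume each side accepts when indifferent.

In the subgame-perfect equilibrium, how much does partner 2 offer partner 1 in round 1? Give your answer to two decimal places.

183.88

Solve by backward induction from round 6.
Round 6 (partner 1 proposes): rejection yields 0 for partner 2; partner 1 offers 0 and keeps 360.
Round 5 (partner 2 proposes): partner 1 can get 360 next round, worth 0.66 × 360 = 237.6 now, so partner 2 offers 237.6, keeping 122.4.
Round 4 (partner 1 proposes): partner 2 can get 122.4 next round, worth 0.5 × 122.4 = 61.2 now; partner 1 offers that and keeps 298.8.
Round 3 (partner 2 proposes): partner 1 can get 298.8 next round, worth 0.66 × 298.8 = 197.208 now; partner 2 offers that and keeps 162.792.
Round 2 (partner 1 proposes): partner 2 can get 162.792 next round, worth 0.5 × 162.792 = 81.396 now, so partner 1 offers 81.396, keeping 278.604.
Round 1 (partner 2 proposes): partner 1 can get 278.604 next round, worth 0.66 × 278.604 = 183.87864 now, so partner 2 offers 183.87864, keeping 176.12136.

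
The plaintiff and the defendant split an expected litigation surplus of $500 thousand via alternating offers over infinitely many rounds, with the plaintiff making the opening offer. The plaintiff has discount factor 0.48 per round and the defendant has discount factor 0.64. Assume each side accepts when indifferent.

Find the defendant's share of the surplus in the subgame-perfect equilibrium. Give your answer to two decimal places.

240.18

When the plaintiff proposes, the defendant accepts any offer worth at least 0.64 times what the defendant would get by proposing next round; and vice versa.
This gives x = 500 − 0.64y and y = 500 − 0.48x, where x and y are each side's share when it proposes.
Hence (1 − 0.64·0.48)x = 500(1 − 0.64), i.e. 0.6928·x = 180.
x ≈ 259.8152; the defendant's share is 500 − x ≈ 240.1848.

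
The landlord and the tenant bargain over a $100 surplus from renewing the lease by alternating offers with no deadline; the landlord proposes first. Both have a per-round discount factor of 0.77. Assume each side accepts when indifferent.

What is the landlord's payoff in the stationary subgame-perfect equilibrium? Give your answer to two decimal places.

Let x be the landlord's share when the landlord proposes and y be the tenant's share when the tenant proposes.
The tenant accepts iff offered ≥ 0.77·y, so x = 100 − 0.77y. Symmetrically y = 100 − 0.77x.
Substituting: x = 100 − 0.77(100 − 0.77x), giving x(1 − 0.77·0.77) = 100(1 − 0.77).
So x = 100 × 0.23 / 0.4071 ≈ 56.4972, and the tenant receives 100 − x ≈ 43.5028.

56.50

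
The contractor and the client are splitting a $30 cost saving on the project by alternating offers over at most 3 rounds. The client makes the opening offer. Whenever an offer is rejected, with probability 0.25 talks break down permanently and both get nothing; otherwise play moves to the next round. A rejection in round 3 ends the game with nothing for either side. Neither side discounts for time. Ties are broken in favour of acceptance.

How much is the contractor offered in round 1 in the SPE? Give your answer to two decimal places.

By backward induction:
Round 3 (the client proposes): the contractor will accept anything ≥ 0, so the client offers 0 and keeps 30.
Round 2 (the contractor proposes): rejecting gives the client an expected 0.75 × 30 = 22.5, so the contractor offers 22.5, keeping 7.5.
Round 1 (the client proposes): rejecting gives the contractor an expected 0.75 × 7.5 = 5.625. The client offers 5.625 and keeps 30 − 5.625 = 24.375.

5.63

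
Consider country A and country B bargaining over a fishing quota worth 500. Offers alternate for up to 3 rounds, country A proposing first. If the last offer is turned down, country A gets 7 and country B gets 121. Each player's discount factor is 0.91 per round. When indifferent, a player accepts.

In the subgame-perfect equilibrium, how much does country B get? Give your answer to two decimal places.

141.15

Round 3 (country A proposes): country B gets 121 if talks fail, so country A offers 121 and keeps 379.
Round 2 (country B proposes): country A can get 379 next round, worth 0.91 × 379 = 344.89 now, so country B offers 344.89, keeping 155.11.
Round 1 (country A proposes): country B can get 155.11 next round, worth 0.91 × 155.11 = 141.1501 now, so country A offers 141.1501, keeping 358.8499.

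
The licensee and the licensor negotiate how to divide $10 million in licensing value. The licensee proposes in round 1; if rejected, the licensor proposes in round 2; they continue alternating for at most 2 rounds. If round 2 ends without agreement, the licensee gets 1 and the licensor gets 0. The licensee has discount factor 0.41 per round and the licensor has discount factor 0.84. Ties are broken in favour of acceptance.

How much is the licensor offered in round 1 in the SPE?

Solve by backward induction from round 2.
Round 2 (the licensor proposes): the licensee gets 1 if talks fail, so the licensor offers 1 and keeps 9.
Round 1 (the licensee proposes): the licensor can get 9 next round, worth 0.84 × 9 = 7.56 now, so the licensee offers 7.56, keeping 2.44.

7.56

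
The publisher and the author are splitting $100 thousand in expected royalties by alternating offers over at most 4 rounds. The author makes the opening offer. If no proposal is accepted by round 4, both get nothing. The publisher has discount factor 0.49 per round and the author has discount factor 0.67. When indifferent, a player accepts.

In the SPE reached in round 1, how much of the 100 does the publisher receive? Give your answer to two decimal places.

32.26

Round 4 (the publisher proposes): rejection yields 0 for the author; the publisher offers 0 and keeps 100.
Round 3 (the author proposes): the publisher can get 100 next round, worth 0.49 × 100 = 49 now; the author offers that and keeps 51.
Round 2 (the publisher proposes): the author can get 51 next round, worth 0.67 × 51 = 34.17 now, so the publisher offers 34.17, keeping 65.83.
Round 1 (the author proposes): the publisher can get 65.83 next round, worth 0.49 × 65.83 = 32.2567 now, so the author offers 32.2567, keeping 67.7433.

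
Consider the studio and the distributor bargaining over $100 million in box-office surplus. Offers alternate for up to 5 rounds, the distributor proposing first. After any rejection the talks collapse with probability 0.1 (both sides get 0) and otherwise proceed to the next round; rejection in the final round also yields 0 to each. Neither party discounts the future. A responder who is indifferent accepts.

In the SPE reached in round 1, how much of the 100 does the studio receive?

16.29

Round 5 (the distributor proposes): rejection yields 0 for the studio; the distributor offers 0 and keeps 100.
Round 4 (the studio proposes): rejecting gives the distributor an expected 0.9 × 100 = 90, so the studio offers 90, keeping 10.
Round 3 (the distributor proposes): rejecting gives the studio an expected 0.9 × 10 = 9. The distributor offers 9 and keeps 100 − 9 = 91.
Round 2 (the studio proposes): rejecting gives the distributor an expected 0.9 × 91 = 81.9; the studio offers that and keeps 18.1.
Round 1 (the distributor proposes): rejecting gives the studio an expected 0.9 × 18.1 = 16.29. The distributor offers 16.29 and keeps 100 − 16.29 = 83.71.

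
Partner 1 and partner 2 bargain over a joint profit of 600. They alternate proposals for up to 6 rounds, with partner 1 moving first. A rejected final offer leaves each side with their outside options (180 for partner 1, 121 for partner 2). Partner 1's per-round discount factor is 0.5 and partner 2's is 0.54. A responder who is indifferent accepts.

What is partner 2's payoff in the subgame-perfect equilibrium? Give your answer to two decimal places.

Solve by backward induction from round 6.
Round 6 (partner 2 proposes): partner 1 gets 180 if talks fail, so partner 2 offers 180 and keeps 420.
Round 5 (partner 1 proposes): partner 2 can get 420 next round, worth 0.54 × 420 = 226.8 now. Partner 1 offers 226.8 and keeps 600 − 226.8 = 373.2.
Round 4 (partner 2 proposes): partner 1 can get 373.2 next round, worth 0.5 × 373.2 = 186.6 now; partner 2 offers that and keeps 413.4.
Round 3 (partner 1 proposes): partner 2 can get 413.4 next round, worth 0.54 × 413.4 = 223.236 now. Partner 1 offers 223.236 and keeps 600 − 223.236 = 376.764.
Round 2 (partner 2 proposes): partner 1 can get 376.764 next round, worth 0.5 × 376.764 = 188.382 now; partner 2 offers that and keeps 411.618.
Round 1 (partner 1 proposes): partner 2 can get 411.618 next round, worth 0.54 × 411.618 = 222.27372 now; partner 1 offers that and keeps 377.72628.

222.27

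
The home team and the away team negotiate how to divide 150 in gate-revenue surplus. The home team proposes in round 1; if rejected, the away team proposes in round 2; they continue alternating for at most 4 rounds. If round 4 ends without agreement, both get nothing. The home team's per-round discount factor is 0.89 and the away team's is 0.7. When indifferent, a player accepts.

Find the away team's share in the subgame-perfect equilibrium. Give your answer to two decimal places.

Work backward from the last round.
Round 4 (the away team proposes): rejection yields 0 for the home team; the away team offers 0 and keeps 150.
Round 3 (the home team proposes): the away team can get 150 next round, worth 0.7 × 150 = 105 now; the home team offers that and keeps 45.
Round 2 (the away team proposes): the home team can get 45 next round, worth 0.89 × 45 = 40.05 now. The away team offers 40.05 and keeps 150 − 40.05 = 109.95.
Round 1 (the home team proposes): the away team can get 109.95 next round, worth 0.7 × 109.95 = 76.965 now. The home team offers 76.965 and keeps 150 − 76.965 = 73.035.

76.97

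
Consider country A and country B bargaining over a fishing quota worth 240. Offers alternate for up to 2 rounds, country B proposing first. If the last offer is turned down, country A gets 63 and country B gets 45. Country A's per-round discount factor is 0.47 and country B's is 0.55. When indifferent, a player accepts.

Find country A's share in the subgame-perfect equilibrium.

Round 2 (country A proposes): country B gets 45 if talks fail, so country A offers 45 and keeps 195.
Round 1 (country B proposes): country A can get 195 next round, worth 0.47 × 195 = 91.65 now. Country B offers 91.65 and keeps 240 − 91.65 = 148.35.

91.65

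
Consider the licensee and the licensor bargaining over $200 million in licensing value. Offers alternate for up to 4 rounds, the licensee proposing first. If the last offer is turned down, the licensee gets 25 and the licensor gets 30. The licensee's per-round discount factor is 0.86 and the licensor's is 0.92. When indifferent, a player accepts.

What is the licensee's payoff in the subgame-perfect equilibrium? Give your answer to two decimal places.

46.86

Round 4 (the licensor proposes): the licensee gets 25 if talks fail, so the licensor offers 25 and keeps 175.
Round 3 (the licensee proposes): the licensor can get 175 next round, worth 0.92 × 175 = 161 now; the licensee offers that and keeps 39.
Round 2 (the licensor proposes): the licensee can get 39 next round, worth 0.86 × 39 = 33.54 now, so the licensor offers 33.54, keeping 166.46.
Round 1 (the licensee proposes): the licensor can get 166.46 next round, worth 0.92 × 166.46 = 153.1432 now. The licensee offers 153.1432 and keeps 200 − 153.1432 = 46.8568.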